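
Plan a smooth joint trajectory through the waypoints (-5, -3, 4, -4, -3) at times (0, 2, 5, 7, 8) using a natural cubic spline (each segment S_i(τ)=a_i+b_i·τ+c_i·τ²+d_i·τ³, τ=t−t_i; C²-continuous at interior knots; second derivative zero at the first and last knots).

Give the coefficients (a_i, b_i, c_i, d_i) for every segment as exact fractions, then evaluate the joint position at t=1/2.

  seg 0: a=-5 b=103/759 c=0 d=164/759
  seg 1: a=-3 b=2071/759 c=328/253 d=-1084/2277
  seg 2: a=4 b=-1781/759 c=-756/253 d=3281/3036
  seg 3: a=-4 b=-1010/759 c=1769/506 d=-1769/1518
S(1/2) = -1241/253

Δ: Δ0=1, Δ1=7/3, Δ2=-4, Δ3=1
row 1: diag=10, rhs=8; c'=3/10, d'=4/5
row 2: denom=10−3·3/10=91/10; d'=(-38−3·4/5)/(91/10)=-404/91
row 3: denom=6−2·20/91=506/91; d'=(30−2·-404/91)/(506/91)=1769/253
back: M3=1769/253
back: M2=-404/91−20/91·1769/253=-1512/253
back: M1=4/5−3/10·-1512/253=656/253
M: M0=0, M1=656/253, M2=-1512/253, M3=1769/253, M4=0
seg 0: a=-5, c=M0/2=0, d=(M1−M0)/(6·2)=164/759, b=Δ0−h0·(2M0+M1)/6=103/759
seg 1: a=-3, c=M1/2=328/253, d=(M2−M1)/(6·3)=-1084/2277, b=Δ1−h1·(2M1+M2)/6=2071/759
seg 2: a=4, c=M2/2=-756/253, d=(M3−M2)/(6·2)=3281/3036, b=Δ2−h2·(2M2+M3)/6=-1781/759
seg 3: a=-4, c=M3/2=1769/506, d=(M4−M3)/(6·1)=-1769/1518, b=Δ3−h3·(2M3+M4)/6=-1010/759
t_q=1/2 → seg 0, τ=1/2; S=-5+103/759·τ+0·τ²+164/759·τ³=-1241/253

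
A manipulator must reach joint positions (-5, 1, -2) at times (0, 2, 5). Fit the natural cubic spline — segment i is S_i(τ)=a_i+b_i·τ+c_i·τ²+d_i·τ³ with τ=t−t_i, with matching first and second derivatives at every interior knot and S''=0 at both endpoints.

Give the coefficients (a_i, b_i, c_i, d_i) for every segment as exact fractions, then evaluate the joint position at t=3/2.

  seg 0: a=-5 b=19/5 c=0 d=-1/5
  seg 1: a=1 b=7/5 c=-6/5 d=2/15
S(3/2) = 1/40

Δ: Δ0=3, Δ1=-1
row 1: diag=10, rhs=-24; c'=3/10, d'=-12/5
back: M1=-12/5
M: M0=0, M1=-12/5, M2=0
seg 0: a=-5, c=M0/2=0, d=(M1−M0)/(6·2)=-1/5, b=Δ0−h0·(2M0+M1)/6=19/5
seg 1: a=1, c=M1/2=-6/5, d=(M2−M1)/(6·3)=2/15, b=Δ1−h1·(2M1+M2)/6=7/5
t_q=3/2 → seg 0, τ=3/2; S=-5+19/5·τ+0·τ²+-1/5·τ³=1/40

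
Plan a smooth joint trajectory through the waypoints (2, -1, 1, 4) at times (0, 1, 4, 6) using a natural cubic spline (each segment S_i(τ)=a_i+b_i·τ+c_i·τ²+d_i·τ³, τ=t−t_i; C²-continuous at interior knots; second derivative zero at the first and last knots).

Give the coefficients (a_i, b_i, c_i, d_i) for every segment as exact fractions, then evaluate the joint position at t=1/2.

Δ: Δ0=-3, Δ1=2/3, Δ2=3/2
row 1: diag=8, rhs=22; c'=3/8, d'=11/4
row 2: denom=10−3·3/8=71/8; d'=(5−3·11/4)/(71/8)=-26/71
back: M2=-26/71
back: M1=11/4−3/8·-26/71=205/71
M: M0=0, M1=205/71, M2=-26/71, M3=0
seg 0: a=2, c=M0/2=0, d=(M1−M0)/(6·1)=205/426, b=Δ0−h0·(2M0+M1)/6=-1483/426
seg 1: a=-1, c=M1/2=205/142, d=(M2−M1)/(6·3)=-77/426, b=Δ1−h1·(2M1+M2)/6=-434/213
seg 2: a=1, c=M2/2=-13/71, d=(M3−M2)/(6·2)=13/426, b=Δ2−h2·(2M2+M3)/6=743/426
t_q=1/2 → seg 0, τ=1/2; S=2+-1483/426·τ+0·τ²+205/426·τ³=363/1136

  seg 0: a=2 b=-1483/426 c=0 d=205/426
  seg 1: a=-1 b=-434/213 c=205/142 d=-77/426
  seg 2: a=1 b=743/426 c=-13/71 d=13/426
S(1/2) = 363/1136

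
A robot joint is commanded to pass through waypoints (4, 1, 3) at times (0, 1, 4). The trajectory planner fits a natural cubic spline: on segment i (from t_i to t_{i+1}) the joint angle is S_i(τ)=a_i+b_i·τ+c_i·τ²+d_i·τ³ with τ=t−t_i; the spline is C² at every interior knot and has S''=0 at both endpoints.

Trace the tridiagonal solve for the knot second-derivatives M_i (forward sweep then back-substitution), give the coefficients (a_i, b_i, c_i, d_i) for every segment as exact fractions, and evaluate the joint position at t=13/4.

Δ: Δ0=-3, Δ1=2/3
row 1: diag=8, rhs=22; c'=3/8, d'=11/4
back: M1=11/4
M: M0=0, M1=11/4, M2=0
seg 0: a=4, c=M0/2=0, d=(M1−M0)/(6·1)=11/24, b=Δ0−h0·(2M0+M1)/6=-83/24
seg 1: a=1, c=M1/2=11/8, d=(M2−M1)/(6·3)=-11/72, b=Δ1−h1·(2M1+M2)/6=-25/12
t_q=13/4 → seg 1, τ=9/4; S=1+-25/12·τ+11/8·τ²+-11/72·τ³=785/512

  seg 0: a=4 b=-83/24 c=0 d=11/24
  seg 1: a=1 b=-25/12 c=11/8 d=-11/72
S(13/4) = 785/512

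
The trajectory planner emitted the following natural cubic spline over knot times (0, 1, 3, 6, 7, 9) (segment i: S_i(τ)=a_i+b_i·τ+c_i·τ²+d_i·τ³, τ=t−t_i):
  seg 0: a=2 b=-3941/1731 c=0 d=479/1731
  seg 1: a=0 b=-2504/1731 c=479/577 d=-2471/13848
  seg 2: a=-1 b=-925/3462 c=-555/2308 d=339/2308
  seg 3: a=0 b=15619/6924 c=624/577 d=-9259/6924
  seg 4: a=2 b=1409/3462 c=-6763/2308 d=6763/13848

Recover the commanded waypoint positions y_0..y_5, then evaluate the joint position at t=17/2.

y_0 = S_0(0) = a_0 = 2
y_1 = S_1(0) = a_1 = 0
y_2 = S_2(0) = a_2 = -1
y_3 = S_3(0) = a_3 = 0
y_4 = S_4(0) = a_4 = 2
y_5 = S_4(2) = -5
t_q=17/2 is in segment 4 (τ=3/2); S_4(τ)=-86201/36928

y_0=2 y_1=0 y_2=-1 y_3=0 y_4=2 y_5=-5
S(17/2) = -86201/36928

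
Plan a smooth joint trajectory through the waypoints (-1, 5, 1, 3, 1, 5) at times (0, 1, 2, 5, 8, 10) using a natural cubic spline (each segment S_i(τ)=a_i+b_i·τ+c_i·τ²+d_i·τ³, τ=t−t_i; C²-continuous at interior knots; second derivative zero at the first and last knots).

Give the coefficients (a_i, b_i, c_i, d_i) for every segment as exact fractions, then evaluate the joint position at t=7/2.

Δ: Δ0=6, Δ1=-4, Δ2=2/3, Δ3=-2/3, Δ4=2
row 1: diag=4, rhs=-60; c'=1/4, d'=-15
row 2: denom=8−1·1/4=31/4; d'=(28−1·-15)/(31/4)=172/31
row 3: denom=12−3·12/31=336/31; d'=(-8−3·172/31)/(336/31)=-191/84
row 4: denom=10−3·31/112=1027/112; d'=(16−3·-191/84)/(1027/112)=2556/1027
back: M4=2556/1027
back: M3=-191/84−31/112·2556/1027=-9128/3081
back: M2=172/31−12/31·-9128/3081=6876/1027
back: M1=-15−1/4·6876/1027=-17124/1027
M: M0=0, M1=-17124/1027, M2=6876/1027, M3=-9128/3081, M4=2556/1027, M5=0
seg 0: a=-1, c=M0/2=0, d=(M1−M0)/(6·1)=-2854/1027, b=Δ0−h0·(2M0+M1)/6=9016/1027
seg 1: a=5, c=M1/2=-8562/1027, d=(M2−M1)/(6·1)=4000/1027, b=Δ1−h1·(2M1+M2)/6=454/1027
seg 2: a=1, c=M2/2=3438/1027, d=(M3−M2)/(6·3)=-14878/27729, b=Δ2−h2·(2M2+M3)/6=-4670/1027
seg 3: a=3, c=M3/2=-4564/3081, d=(M4−M3)/(6·3)=646/2133, b=Δ3−h3·(2M3+M4)/6=1080/1027
seg 4: a=1, c=M4/2=1278/1027, d=(M5−M4)/(6·2)=-213/1027, b=Δ4−h4·(2M4+M5)/6=350/1027
t_q=7/2 → seg 2, τ=3/2; S=1+-4670/1027·τ+3438/1027·τ²+-14878/27729·τ³=-409/4108

  seg 0: a=-1 b=9016/1027 c=0 d=-2854/1027
  seg 1: a=5 b=454/1027 c=-8562/1027 d=4000/1027
  seg 2: a=1 b=-4670/1027 c=3438/1027 d=-14878/27729
  seg 3: a=3 b=1080/1027 c=-4564/3081 d=646/2133
  seg 4: a=1 b=350/1027 c=1278/1027 d=-213/1027
S(7/2) = -409/4108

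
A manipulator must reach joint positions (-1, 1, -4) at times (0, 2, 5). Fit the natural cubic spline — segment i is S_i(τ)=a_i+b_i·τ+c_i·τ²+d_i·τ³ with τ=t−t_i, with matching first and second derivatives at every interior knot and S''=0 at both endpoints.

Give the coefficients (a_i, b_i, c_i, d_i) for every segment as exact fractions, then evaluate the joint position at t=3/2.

  seg 0: a=-1 b=23/15 c=0 d=-2/15
  seg 1: a=1 b=-1/15 c=-4/5 d=4/45
S(3/2) = 17/20

Δ: Δ0=1, Δ1=-5/3
row 1: diag=10, rhs=-16; c'=3/10, d'=-8/5
back: M1=-8/5
M: M0=0, M1=-8/5, M2=0
seg 0: a=-1, c=M0/2=0, d=(M1−M0)/(6·2)=-2/15, b=Δ0−h0·(2M0+M1)/6=23/15
seg 1: a=1, c=M1/2=-4/5, d=(M2−M1)/(6·3)=4/45, b=Δ1−h1·(2M1+M2)/6=-1/15
t_q=3/2 → seg 0, τ=3/2; S=-1+23/15·τ+0·τ²+-2/15·τ³=17/20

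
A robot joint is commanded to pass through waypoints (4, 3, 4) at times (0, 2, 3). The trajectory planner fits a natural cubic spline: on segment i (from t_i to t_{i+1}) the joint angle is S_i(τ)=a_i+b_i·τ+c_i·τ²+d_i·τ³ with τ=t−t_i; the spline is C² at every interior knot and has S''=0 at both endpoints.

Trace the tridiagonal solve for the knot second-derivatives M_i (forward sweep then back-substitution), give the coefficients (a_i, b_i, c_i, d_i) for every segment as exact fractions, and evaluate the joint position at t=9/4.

Δ: Δ0=-1/2, Δ1=1
row 1: diag=6, rhs=9; c'=1/6, d'=3/2
back: M1=3/2
M: M0=0, M1=3/2, M2=0
seg 0: a=4, c=M0/2=0, d=(M1−M0)/(6·2)=1/8, b=Δ0−h0·(2M0+M1)/6=-1
seg 1: a=3, c=M1/2=3/4, d=(M2−M1)/(6·1)=-1/4, b=Δ1−h1·(2M1+M2)/6=1/2
t_q=9/4 → seg 1, τ=1/4; S=3+1/2·τ+3/4·τ²+-1/4·τ³=811/256

  seg 0: a=4 b=-1 c=0 d=1/8
  seg 1: a=3 b=1/2 c=3/4 d=-1/4
S(9/4) = 811/256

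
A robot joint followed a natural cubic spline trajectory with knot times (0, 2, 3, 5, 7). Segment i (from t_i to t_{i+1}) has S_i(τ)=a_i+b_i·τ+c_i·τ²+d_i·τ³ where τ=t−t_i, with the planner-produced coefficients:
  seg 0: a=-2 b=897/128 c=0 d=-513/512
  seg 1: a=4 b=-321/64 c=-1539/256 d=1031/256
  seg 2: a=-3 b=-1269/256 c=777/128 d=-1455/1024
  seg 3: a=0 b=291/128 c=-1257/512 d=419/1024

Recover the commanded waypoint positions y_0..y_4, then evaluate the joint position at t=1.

y_0=-2 y_1=4 y_2=-3 y_3=0 y_4=-2
S(1) = 2051/512

y_0 = S_0(0) = a_0 = -2
y_1 = S_1(0) = a_1 = 4
y_2 = S_2(0) = a_2 = -3
y_3 = S_3(0) = a_3 = 0
y_4 = S_3(2) = -2
t_q=1 is in segment 0 (τ=1); S_0(τ)=2051/512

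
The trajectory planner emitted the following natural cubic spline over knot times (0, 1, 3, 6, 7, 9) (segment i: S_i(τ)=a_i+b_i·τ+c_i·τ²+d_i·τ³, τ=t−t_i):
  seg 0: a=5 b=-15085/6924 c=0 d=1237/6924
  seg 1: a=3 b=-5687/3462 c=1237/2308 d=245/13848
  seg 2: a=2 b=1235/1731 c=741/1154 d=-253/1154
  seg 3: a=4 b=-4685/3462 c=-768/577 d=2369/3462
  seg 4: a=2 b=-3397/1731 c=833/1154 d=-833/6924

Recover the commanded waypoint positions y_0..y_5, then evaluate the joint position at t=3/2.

y_0 = S_0(0) = a_0 = 5
y_1 = S_1(0) = a_1 = 3
y_2 = S_2(0) = a_2 = 2
y_3 = S_3(0) = a_3 = 4
y_4 = S_4(0) = a_4 = 2
y_5 = S_4(2) = 0
t_q=3/2 is in segment 1 (τ=1/2); S_1(τ)=85483/36928

y_0=5 y_1=3 y_2=2 y_3=4 y_4=2 y_5=0
S(3/2) = 85483/36928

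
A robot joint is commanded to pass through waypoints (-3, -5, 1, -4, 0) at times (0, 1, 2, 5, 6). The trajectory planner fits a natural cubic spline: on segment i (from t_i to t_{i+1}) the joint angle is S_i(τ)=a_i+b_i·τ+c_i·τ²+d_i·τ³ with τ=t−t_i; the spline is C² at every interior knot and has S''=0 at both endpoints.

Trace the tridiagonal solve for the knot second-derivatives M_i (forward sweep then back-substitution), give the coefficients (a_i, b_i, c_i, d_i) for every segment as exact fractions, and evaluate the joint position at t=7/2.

Δ: Δ0=-2, Δ1=6, Δ2=-5/3, Δ3=4
row 1: diag=4, rhs=48; c'=1/4, d'=12
row 2: denom=8−1·1/4=31/4; d'=(-46−1·12)/(31/4)=-232/31
row 3: denom=8−3·12/31=212/31; d'=(34−3·-232/31)/(212/31)=875/106
back: M3=875/106
back: M2=-232/31−12/31·875/106=-566/53
back: M1=12−1/4·-566/53=1555/106
M: M0=0, M1=1555/106, M2=-566/53, M3=875/106, M4=0
seg 0: a=-3, c=M0/2=0, d=(M1−M0)/(6·1)=1555/636, b=Δ0−h0·(2M0+M1)/6=-2827/636
seg 1: a=-5, c=M1/2=1555/212, d=(M2−M1)/(6·1)=-2687/636, b=Δ1−h1·(2M1+M2)/6=919/318
seg 2: a=1, c=M2/2=-283/53, d=(M3−M2)/(6·3)=223/212, b=Δ2−h2·(2M2+M3)/6=3107/636
seg 3: a=-4, c=M3/2=875/212, d=(M4−M3)/(6·1)=-875/636, b=Δ3−h3·(2M3+M4)/6=397/318
t_q=7/2 → seg 2, τ=3/2; S=1+3107/636·τ+-283/53·τ²+223/212·τ³=-231/1696

  seg 0: a=-3 b=-2827/636 c=0 d=1555/636
  seg 1: a=-5 b=919/318 c=1555/212 d=-2687/636
  seg 2: a=1 b=3107/636 c=-283/53 d=223/212
  seg 3: a=-4 b=397/318 c=875/212 d=-875/636
S(7/2) = -231/1696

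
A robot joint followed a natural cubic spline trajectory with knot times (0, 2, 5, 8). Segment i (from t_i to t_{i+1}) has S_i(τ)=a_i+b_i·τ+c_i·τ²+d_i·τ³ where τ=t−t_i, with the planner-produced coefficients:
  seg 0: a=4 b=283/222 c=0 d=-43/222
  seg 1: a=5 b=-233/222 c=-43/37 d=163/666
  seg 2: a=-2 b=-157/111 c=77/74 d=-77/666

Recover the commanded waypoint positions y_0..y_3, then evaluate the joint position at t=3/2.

y_0 = S_0(0) = a_0 = 4
y_1 = S_1(0) = a_1 = 5
y_2 = S_2(0) = a_2 = -2
y_3 = S_2(3) = 0
t_q=3/2 is in segment 0 (τ=3/2); S_0(τ)=3113/592

y_0=4 y_1=5 y_2=-2 y_3=0
S(3/2) = 3113/592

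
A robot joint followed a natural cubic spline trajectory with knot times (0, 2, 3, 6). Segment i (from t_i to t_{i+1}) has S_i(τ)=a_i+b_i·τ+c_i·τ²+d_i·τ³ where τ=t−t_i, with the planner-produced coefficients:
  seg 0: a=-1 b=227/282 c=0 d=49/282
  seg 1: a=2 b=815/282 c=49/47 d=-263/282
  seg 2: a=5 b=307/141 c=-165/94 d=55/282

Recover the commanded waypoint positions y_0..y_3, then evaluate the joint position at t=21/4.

y_0=-1 y_1=2 y_2=5 y_3=1
S(21/4) = 19457/6016

y_0 = S_0(0) = a_0 = -1
y_1 = S_1(0) = a_1 = 2
y_2 = S_2(0) = a_2 = 5
y_3 = S_2(3) = 1
t_q=21/4 is in segment 2 (τ=9/4); S_2(τ)=19457/6016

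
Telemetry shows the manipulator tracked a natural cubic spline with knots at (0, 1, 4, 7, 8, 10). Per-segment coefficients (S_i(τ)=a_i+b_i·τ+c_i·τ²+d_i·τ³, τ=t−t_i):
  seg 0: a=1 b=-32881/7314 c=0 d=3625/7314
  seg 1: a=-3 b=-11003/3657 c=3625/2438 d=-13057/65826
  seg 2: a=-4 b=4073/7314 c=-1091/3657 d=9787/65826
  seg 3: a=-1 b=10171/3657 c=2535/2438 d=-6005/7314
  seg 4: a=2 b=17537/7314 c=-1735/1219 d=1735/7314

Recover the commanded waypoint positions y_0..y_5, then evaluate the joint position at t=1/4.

y_0 = S_0(0) = a_0 = 1
y_1 = S_1(0) = a_1 = -3
y_2 = S_2(0) = a_2 = -4
y_3 = S_3(0) = a_3 = -1
y_4 = S_4(0) = a_4 = 2
y_5 = S_4(2) = 3
t_q=1/4 is in segment 0 (τ=1/4); S_0(τ)=-18125/156032

y_0=1 y_1=-3 y_2=-4 y_3=-1 y_4=2 y_5=3
S(1/4) = -18125/156032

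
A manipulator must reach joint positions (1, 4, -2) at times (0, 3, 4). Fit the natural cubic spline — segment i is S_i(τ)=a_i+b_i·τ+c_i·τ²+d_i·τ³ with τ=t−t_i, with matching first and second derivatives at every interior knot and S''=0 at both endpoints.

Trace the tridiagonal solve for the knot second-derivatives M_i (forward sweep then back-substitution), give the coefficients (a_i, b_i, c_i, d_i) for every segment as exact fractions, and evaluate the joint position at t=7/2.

  seg 0: a=1 b=29/8 c=0 d=-7/24
  seg 1: a=4 b=-17/4 c=-21/8 d=7/8
S(7/2) = 85/64

Δ: Δ0=1, Δ1=-6
row 1: diag=8, rhs=-42; c'=1/8, d'=-21/4
back: M1=-21/4
M: M0=0, M1=-21/4, M2=0
seg 0: a=1, c=M0/2=0, d=(M1−M0)/(6·3)=-7/24, b=Δ0−h0·(2M0+M1)/6=29/8
seg 1: a=4, c=M1/2=-21/8, d=(M2−M1)/(6·1)=7/8, b=Δ1−h1·(2M1+M2)/6=-17/4
t_q=7/2 → seg 1, τ=1/2; S=4+-17/4·τ+-21/8·τ²+7/8·τ³=85/64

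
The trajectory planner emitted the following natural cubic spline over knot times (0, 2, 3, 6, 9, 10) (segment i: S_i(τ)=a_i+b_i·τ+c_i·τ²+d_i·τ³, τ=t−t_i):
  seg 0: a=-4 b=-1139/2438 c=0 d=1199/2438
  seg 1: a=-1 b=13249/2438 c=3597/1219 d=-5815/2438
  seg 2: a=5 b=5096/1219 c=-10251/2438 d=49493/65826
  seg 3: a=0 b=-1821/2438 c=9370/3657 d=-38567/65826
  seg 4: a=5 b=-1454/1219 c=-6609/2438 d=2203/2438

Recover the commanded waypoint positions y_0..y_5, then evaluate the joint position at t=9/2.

y_0 = S_0(0) = a_0 = -4
y_1 = S_1(0) = a_1 = -1
y_2 = S_2(0) = a_2 = 5
y_3 = S_3(0) = a_3 = 0
y_4 = S_4(0) = a_4 = 5
y_5 = S_4(1) = 2
t_q=9/2 is in segment 2 (τ=3/2); S_2(τ)=84799/19504

y_0=-4 y_1=-1 y_2=5 y_3=0 y_4=5 y_5=2
S(9/2) = 84799/19504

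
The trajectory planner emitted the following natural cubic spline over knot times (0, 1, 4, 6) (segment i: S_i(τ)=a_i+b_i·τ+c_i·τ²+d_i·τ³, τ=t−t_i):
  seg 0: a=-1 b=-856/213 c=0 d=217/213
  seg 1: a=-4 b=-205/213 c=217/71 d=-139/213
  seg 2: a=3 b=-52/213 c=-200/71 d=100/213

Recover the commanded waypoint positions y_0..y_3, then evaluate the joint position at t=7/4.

y_0=-1 y_1=-4 y_2=3 y_3=-5
S(7/4) = -14895/4544

y_0 = S_0(0) = a_0 = -1
y_1 = S_1(0) = a_1 = -4
y_2 = S_2(0) = a_2 = 3
y_3 = S_2(2) = -5
t_q=7/4 is in segment 1 (τ=3/4); S_1(τ)=-14895/4544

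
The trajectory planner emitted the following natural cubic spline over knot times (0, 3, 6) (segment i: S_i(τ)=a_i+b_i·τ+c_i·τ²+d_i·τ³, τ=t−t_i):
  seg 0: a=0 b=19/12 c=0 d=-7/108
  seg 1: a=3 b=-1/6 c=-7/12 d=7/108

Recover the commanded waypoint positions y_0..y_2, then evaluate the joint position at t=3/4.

y_0 = S_0(0) = a_0 = 0
y_1 = S_1(0) = a_1 = 3
y_2 = S_1(3) = -1
t_q=3/4 is in segment 0 (τ=3/4); S_0(τ)=297/256

y_0=0 y_1=3 y_2=-1
S(3/4) = 297/256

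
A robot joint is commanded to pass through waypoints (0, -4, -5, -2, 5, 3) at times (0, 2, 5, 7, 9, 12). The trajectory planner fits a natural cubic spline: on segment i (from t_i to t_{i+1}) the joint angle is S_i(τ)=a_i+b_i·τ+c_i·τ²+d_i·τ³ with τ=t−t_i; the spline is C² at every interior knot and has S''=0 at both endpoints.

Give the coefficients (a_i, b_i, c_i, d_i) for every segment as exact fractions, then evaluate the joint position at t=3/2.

Δ: Δ0=-2, Δ1=-1/3, Δ2=3/2, Δ3=7/2, Δ4=-2/3
row 1: diag=10, rhs=10; c'=3/10, d'=1
row 2: denom=10−3·3/10=91/10; d'=(11−3·1)/(91/10)=80/91
row 3: denom=8−2·20/91=688/91; d'=(12−2·80/91)/(688/91)=233/172
row 4: denom=10−2·91/344=1629/172; d'=(-25−2·233/172)/(1629/172)=-4766/1629
back: M4=-4766/1629
back: M3=233/172−91/344·-4766/1629=6935/3258
back: M2=80/91−20/91·6935/3258=670/1629
back: M1=1−3/10·670/1629=476/543
M: M0=0, M1=476/543, M2=670/1629, M3=6935/3258, M4=-4766/1629, M5=0
seg 0: a=0, c=M0/2=0, d=(M1−M0)/(6·2)=119/1629, b=Δ0−h0·(2M0+M1)/6=-3734/1629
seg 1: a=-4, c=M1/2=238/543, d=(M2−M1)/(6·3)=-379/14661, b=Δ1−h1·(2M1+M2)/6=-2306/1629
seg 2: a=-5, c=M2/2=335/1629, d=(M3−M2)/(6·2)=1865/13032, b=Δ2−h2·(2M2+M3)/6=841/1629
seg 3: a=-2, c=M3/2=6935/6516, d=(M4−M3)/(6·2)=-5489/13032, b=Δ3−h3·(2M3+M4)/6=3319/1086
seg 4: a=5, c=M4/2=-2383/1629, d=(M5−M4)/(6·3)=2383/14661, b=Δ4−h4·(2M4+M5)/6=3680/1629
t_q=3/2 → seg 0, τ=3/2; S=0+-3734/1629·τ+0·τ²+119/1629·τ³=-13865/4344

  seg 0: a=0 b=-3734/1629 c=0 d=119/1629
  seg 1: a=-4 b=-2306/1629 c=238/543 d=-379/14661
  seg 2: a=-5 b=841/1629 c=335/1629 d=1865/13032
  seg 3: a=-2 b=3319/1086 c=6935/6516 d=-5489/13032
  seg 4: a=5 b=3680/1629 c=-2383/1629 d=2383/14661
S(3/2) = -13865/4344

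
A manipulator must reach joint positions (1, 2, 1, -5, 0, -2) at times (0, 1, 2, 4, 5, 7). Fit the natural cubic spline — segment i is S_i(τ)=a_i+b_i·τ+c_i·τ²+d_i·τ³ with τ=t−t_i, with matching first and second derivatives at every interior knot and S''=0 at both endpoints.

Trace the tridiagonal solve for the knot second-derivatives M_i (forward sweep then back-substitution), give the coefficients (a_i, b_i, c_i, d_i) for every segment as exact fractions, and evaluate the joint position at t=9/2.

Δ: Δ0=1, Δ1=-1, Δ2=-3, Δ3=5, Δ4=-1
row 1: diag=4, rhs=-12; c'=1/4, d'=-3
row 2: denom=6−1·1/4=23/4; d'=(-12−1·-3)/(23/4)=-36/23
row 3: denom=6−2·8/23=122/23; d'=(48−2·-36/23)/(122/23)=588/61
row 4: denom=6−1·23/122=709/122; d'=(-36−1·588/61)/(709/122)=-5568/709
back: M4=-5568/709
back: M3=588/61−23/122·-5568/709=7884/709
back: M2=-36/23−8/23·7884/709=-3852/709
back: M1=-3−1/4·-3852/709=-1164/709
M: M0=0, M1=-1164/709, M2=-3852/709, M3=7884/709, M4=-5568/709, M5=0
seg 0: a=1, c=M0/2=0, d=(M1−M0)/(6·1)=-194/709, b=Δ0−h0·(2M0+M1)/6=903/709
seg 1: a=2, c=M1/2=-582/709, d=(M2−M1)/(6·1)=-448/709, b=Δ1−h1·(2M1+M2)/6=321/709
seg 2: a=1, c=M2/2=-1926/709, d=(M3−M2)/(6·2)=978/709, b=Δ2−h2·(2M2+M3)/6=-2187/709
seg 3: a=-5, c=M3/2=3942/709, d=(M4−M3)/(6·1)=-2242/709, b=Δ3−h3·(2M3+M4)/6=1845/709
seg 4: a=0, c=M4/2=-2784/709, d=(M5−M4)/(6·2)=464/709, b=Δ4−h4·(2M4+M5)/6=3003/709
t_q=9/2 → seg 3, τ=1/2; S=-5+1845/709·τ+3942/709·τ²+-2242/709·τ³=-7669/2836

  seg 0: a=1 b=903/709 c=0 d=-194/709
  seg 1: a=2 b=321/709 c=-582/709 d=-448/709
  seg 2: a=1 b=-2187/709 c=-1926/709 d=978/709
  seg 3: a=-5 b=1845/709 c=3942/709 d=-2242/709
  seg 4: a=0 b=3003/709 c=-2784/709 d=464/709
S(9/2) = -7669/2836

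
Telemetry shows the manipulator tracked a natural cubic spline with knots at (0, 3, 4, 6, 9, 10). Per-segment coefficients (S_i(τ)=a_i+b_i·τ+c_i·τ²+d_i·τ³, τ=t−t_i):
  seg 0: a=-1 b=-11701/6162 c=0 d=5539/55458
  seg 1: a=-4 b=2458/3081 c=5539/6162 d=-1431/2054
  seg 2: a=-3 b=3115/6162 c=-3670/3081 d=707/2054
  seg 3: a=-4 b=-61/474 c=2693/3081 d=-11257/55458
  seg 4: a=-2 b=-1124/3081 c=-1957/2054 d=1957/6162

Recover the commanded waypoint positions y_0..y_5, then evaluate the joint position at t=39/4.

y_0 = S_0(0) = a_0 = -1
y_1 = S_1(0) = a_1 = -4
y_2 = S_2(0) = a_2 = -3
y_3 = S_3(0) = a_3 = -4
y_4 = S_4(0) = a_4 = -2
y_5 = S_4(1) = -3
t_q=39/4 is in segment 4 (τ=3/4); S_4(τ)=-351719/131456

y_0=-1 y_1=-4 y_2=-3 y_3=-4 y_4=-2 y_5=-3
S(39/4) = -351719/131456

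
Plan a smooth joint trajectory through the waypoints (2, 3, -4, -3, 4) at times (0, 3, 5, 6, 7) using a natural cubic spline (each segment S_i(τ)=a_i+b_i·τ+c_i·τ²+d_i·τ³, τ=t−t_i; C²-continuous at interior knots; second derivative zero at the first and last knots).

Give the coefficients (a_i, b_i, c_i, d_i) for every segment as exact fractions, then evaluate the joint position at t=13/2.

  seg 0: a=2 b=2447/1284 c=0 d=-673/3852
  seg 1: a=3 b=-1805/642 c=-673/428 d=1577/2568
  seg 2: a=-4 b=-556/321 c=226/107 d=199/321
  seg 3: a=-3 b=1397/321 c=425/107 d=-425/321
S(13/2) = 3/856

Δ: Δ0=1/3, Δ1=-7/2, Δ2=1, Δ3=7
row 1: diag=10, rhs=-23; c'=1/5, d'=-23/10
row 2: denom=6−2·1/5=28/5; d'=(27−2·-23/10)/(28/5)=79/14
row 3: denom=4−1·5/28=107/28; d'=(36−1·79/14)/(107/28)=850/107
back: M3=850/107
back: M2=79/14−5/28·850/107=452/107
back: M1=-23/10−1/5·452/107=-673/214
M: M0=0, M1=-673/214, M2=452/107, M3=850/107, M4=0
seg 0: a=2, c=M0/2=0, d=(M1−M0)/(6·3)=-673/3852, b=Δ0−h0·(2M0+M1)/6=2447/1284
seg 1: a=3, c=M1/2=-673/428, d=(M2−M1)/(6·2)=1577/2568, b=Δ1−h1·(2M1+M2)/6=-1805/642
seg 2: a=-4, c=M2/2=226/107, d=(M3−M2)/(6·1)=199/321, b=Δ2−h2·(2M2+M3)/6=-556/321
seg 3: a=-3, c=M3/2=425/107, d=(M4−M3)/(6·1)=-425/321, b=Δ3−h3·(2M3+M4)/6=1397/321
t_q=13/2 → seg 3, τ=1/2; S=-3+1397/321·τ+425/107·τ²+-425/321·τ³=3/856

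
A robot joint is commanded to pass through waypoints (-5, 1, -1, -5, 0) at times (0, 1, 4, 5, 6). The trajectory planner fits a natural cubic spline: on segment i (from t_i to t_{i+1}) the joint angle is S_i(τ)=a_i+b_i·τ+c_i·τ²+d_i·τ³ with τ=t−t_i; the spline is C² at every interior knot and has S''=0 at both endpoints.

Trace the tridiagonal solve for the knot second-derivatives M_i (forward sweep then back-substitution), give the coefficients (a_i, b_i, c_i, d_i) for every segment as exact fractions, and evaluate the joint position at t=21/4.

  seg 0: a=-5 b=4235/636 c=0 d=-419/636
  seg 1: a=1 b=1489/318 c=-419/212 d=41/636
  seg 2: a=-1 b=-3457/636 c=-74/53 d=1801/636
  seg 3: a=-5 b=85/318 c=1505/212 d=-1505/636
S(21/4) = -61415/13568

Δ: Δ0=6, Δ1=-2/3, Δ2=-4, Δ3=5
row 1: diag=8, rhs=-40; c'=3/8, d'=-5
row 2: denom=8−3·3/8=55/8; d'=(-20−3·-5)/(55/8)=-8/11
row 3: denom=4−1·8/55=212/55; d'=(54−1·-8/11)/(212/55)=1505/106
back: M3=1505/106
back: M2=-8/11−8/55·1505/106=-148/53
back: M1=-5−3/8·-148/53=-419/106
M: M0=0, M1=-419/106, M2=-148/53, M3=1505/106, M4=0
seg 0: a=-5, c=M0/2=0, d=(M1−M0)/(6·1)=-419/636, b=Δ0−h0·(2M0+M1)/6=4235/636
seg 1: a=1, c=M1/2=-419/212, d=(M2−M1)/(6·3)=41/636, b=Δ1−h1·(2M1+M2)/6=1489/318
seg 2: a=-1, c=M2/2=-74/53, d=(M3−M2)/(6·1)=1801/636, b=Δ2−h2·(2M2+M3)/6=-3457/636
seg 3: a=-5, c=M3/2=1505/212, d=(M4−M3)/(6·1)=-1505/636, b=Δ3−h3·(2M3+M4)/6=85/318
t_q=21/4 → seg 3, τ=1/4; S=-5+85/318·τ+1505/212·τ²+-1505/636·τ³=-61415/13568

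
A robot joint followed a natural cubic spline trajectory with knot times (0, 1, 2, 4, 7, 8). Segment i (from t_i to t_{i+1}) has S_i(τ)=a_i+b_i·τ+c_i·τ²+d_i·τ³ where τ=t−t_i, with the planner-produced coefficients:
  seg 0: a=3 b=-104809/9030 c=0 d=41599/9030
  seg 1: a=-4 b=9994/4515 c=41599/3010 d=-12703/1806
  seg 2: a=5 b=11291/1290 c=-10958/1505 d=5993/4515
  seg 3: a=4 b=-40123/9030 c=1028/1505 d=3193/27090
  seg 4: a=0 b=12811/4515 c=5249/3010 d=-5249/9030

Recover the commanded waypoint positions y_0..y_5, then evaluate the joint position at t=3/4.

y_0 = S_0(0) = a_0 = 3
y_1 = S_1(0) = a_1 = -4
y_2 = S_2(0) = a_2 = 5
y_3 = S_3(0) = a_3 = 4
y_4 = S_4(0) = a_4 = 0
y_5 = S_4(1) = 4
t_q=3/4 is in segment 0 (τ=3/4); S_0(τ)=-103519/27520

y_0=3 y_1=-4 y_2=5 y_3=4 y_4=0 y_5=4
S(3/4) = -103519/27520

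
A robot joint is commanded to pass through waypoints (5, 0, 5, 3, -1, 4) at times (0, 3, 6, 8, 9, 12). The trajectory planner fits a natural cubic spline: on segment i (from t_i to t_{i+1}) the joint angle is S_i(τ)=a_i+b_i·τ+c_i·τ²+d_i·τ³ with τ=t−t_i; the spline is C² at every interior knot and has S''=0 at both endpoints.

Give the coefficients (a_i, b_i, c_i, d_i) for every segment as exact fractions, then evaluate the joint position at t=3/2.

  seg 0: a=5 b=-4343/1611 c=0 d=1658/14499
  seg 1: a=0 b=631/1611 c=1658/1611 d=-2920/14499
  seg 2: a=5 b=1819/1611 c=-1262/1611 d=-151/1074
  seg 3: a=3 b=-5947/1611 c=-2621/1611 d=236/179
  seg 4: a=-1 b=-4817/1611 c=3751/1611 d=-3751/14499
S(3/2) = 961/716

Δ: Δ0=-5/3, Δ1=5/3, Δ2=-1, Δ3=-4, Δ4=5/3
row 1: diag=12, rhs=20; c'=1/4, d'=5/3
row 2: denom=10−3·1/4=37/4; d'=(-16−3·5/3)/(37/4)=-84/37
row 3: denom=6−2·8/37=206/37; d'=(-18−2·-84/37)/(206/37)=-249/103
row 4: denom=8−1·37/206=1611/206; d'=(34−1·-249/103)/(1611/206)=7502/1611
back: M4=7502/1611
back: M3=-249/103−37/206·7502/1611=-5242/1611
back: M2=-84/37−8/37·-5242/1611=-2524/1611
back: M1=5/3−1/4·-2524/1611=3316/1611
M: M0=0, M1=3316/1611, M2=-2524/1611, M3=-5242/1611, M4=7502/1611, M5=0
seg 0: a=5, c=M0/2=0, d=(M1−M0)/(6·3)=1658/14499, b=Δ0−h0·(2M0+M1)/6=-4343/1611
seg 1: a=0, c=M1/2=1658/1611, d=(M2−M1)/(6·3)=-2920/14499, b=Δ1−h1·(2M1+M2)/6=631/1611
seg 2: a=5, c=M2/2=-1262/1611, d=(M3−M2)/(6·2)=-151/1074, b=Δ2−h2·(2M2+M3)/6=1819/1611
seg 3: a=3, c=M3/2=-2621/1611, d=(M4−M3)/(6·1)=236/179, b=Δ3−h3·(2M3+M4)/6=-5947/1611
seg 4: a=-1, c=M4/2=3751/1611, d=(M5−M4)/(6·3)=-3751/14499, b=Δ4−h4·(2M4+M5)/6=-4817/1611
t_q=3/2 → seg 0, τ=3/2; S=5+-4343/1611·τ+0·τ²+1658/14499·τ³=961/716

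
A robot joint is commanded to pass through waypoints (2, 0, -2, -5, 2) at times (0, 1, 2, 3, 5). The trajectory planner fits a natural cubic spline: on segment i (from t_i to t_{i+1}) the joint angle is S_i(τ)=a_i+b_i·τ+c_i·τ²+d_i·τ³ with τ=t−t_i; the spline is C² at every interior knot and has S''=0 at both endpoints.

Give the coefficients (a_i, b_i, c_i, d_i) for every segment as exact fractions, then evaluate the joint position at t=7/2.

  seg 0: a=2 b=-369/172 c=0 d=25/172
  seg 1: a=0 b=-147/86 c=75/172 d=-125/172
  seg 2: a=-2 b=-519/172 c=-75/43 d=303/172
  seg 3: a=-5 b=-105/86 c=609/172 d=-203/344
S(7/2) = -13207/2752

Δ: Δ0=-2, Δ1=-2, Δ2=-3, Δ3=7/2
row 1: diag=4, rhs=0; c'=1/4, d'=0
row 2: denom=4−1·1/4=15/4; d'=(-6−1·0)/(15/4)=-8/5
row 3: denom=6−1·4/15=86/15; d'=(39−1·-8/5)/(86/15)=609/86
back: M3=609/86
back: M2=-8/5−4/15·609/86=-150/43
back: M1=0−1/4·-150/43=75/86
M: M0=0, M1=75/86, M2=-150/43, M3=609/86, M4=0
seg 0: a=2, c=M0/2=0, d=(M1−M0)/(6·1)=25/172, b=Δ0−h0·(2M0+M1)/6=-369/172
seg 1: a=0, c=M1/2=75/172, d=(M2−M1)/(6·1)=-125/172, b=Δ1−h1·(2M1+M2)/6=-147/86
seg 2: a=-2, c=M2/2=-75/43, d=(M3−M2)/(6·1)=303/172, b=Δ2−h2·(2M2+M3)/6=-519/172
seg 3: a=-5, c=M3/2=609/172, d=(M4−M3)/(6·2)=-203/344, b=Δ3−h3·(2M3+M4)/6=-105/86
t_q=7/2 → seg 3, τ=1/2; S=-5+-105/86·τ+609/172·τ²+-203/344·τ³=-13207/2752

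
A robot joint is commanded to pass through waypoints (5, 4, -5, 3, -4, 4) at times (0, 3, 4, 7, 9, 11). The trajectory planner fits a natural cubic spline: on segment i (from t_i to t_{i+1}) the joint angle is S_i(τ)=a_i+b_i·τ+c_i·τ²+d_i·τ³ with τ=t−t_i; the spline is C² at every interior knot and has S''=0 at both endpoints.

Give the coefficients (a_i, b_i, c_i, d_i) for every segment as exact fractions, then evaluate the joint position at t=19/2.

  seg 0: a=5 b=5257/1404 c=0 d=-5725/12636
  seg 1: a=4 b=-5959/702 c=-5725/1404 d=1669/468
  seg 2: a=-5 b=-8347/1404 c=2324/351 d=-15797/12636
  seg 3: a=3 b=19/702 c=-2167/468 d=4025/2808
  seg 4: a=-4 b=-454/351 c=929/234 d=-929/1404
S(19/2) = -13991/3744

Δ: Δ0=-1/3, Δ1=-9, Δ2=8/3, Δ3=-7/2, Δ4=4
row 1: diag=8, rhs=-52; c'=1/8, d'=-13/2
row 2: denom=8−1·1/8=63/8; d'=(70−1·-13/2)/(63/8)=68/7
row 3: denom=10−3·8/21=62/7; d'=(-37−3·68/7)/(62/7)=-463/62
row 4: denom=8−2·7/31=234/31; d'=(45−2·-463/62)/(234/31)=929/117
back: M4=929/117
back: M3=-463/62−7/31·929/117=-2167/234
back: M2=68/7−8/21·-2167/234=4648/351
back: M1=-13/2−1/8·4648/351=-5725/702
M: M0=0, M1=-5725/702, M2=4648/351, M3=-2167/234, M4=929/117, M5=0
seg 0: a=5, c=M0/2=0, d=(M1−M0)/(6·3)=-5725/12636, b=Δ0−h0·(2M0+M1)/6=5257/1404
seg 1: a=4, c=M1/2=-5725/1404, d=(M2−M1)/(6·1)=1669/468, b=Δ1−h1·(2M1+M2)/6=-5959/702
seg 2: a=-5, c=M2/2=2324/351, d=(M3−M2)/(6·3)=-15797/12636, b=Δ2−h2·(2M2+M3)/6=-8347/1404
seg 3: a=3, c=M3/2=-2167/468, d=(M4−M3)/(6·2)=4025/2808, b=Δ3−h3·(2M3+M4)/6=19/702
seg 4: a=-4, c=M4/2=929/234, d=(M5−M4)/(6·2)=-929/1404, b=Δ4−h4·(2M4+M5)/6=-454/351
t_q=19/2 → seg 4, τ=1/2; S=-4+-454/351·τ+929/234·τ²+-929/1404·τ³=-13991/3744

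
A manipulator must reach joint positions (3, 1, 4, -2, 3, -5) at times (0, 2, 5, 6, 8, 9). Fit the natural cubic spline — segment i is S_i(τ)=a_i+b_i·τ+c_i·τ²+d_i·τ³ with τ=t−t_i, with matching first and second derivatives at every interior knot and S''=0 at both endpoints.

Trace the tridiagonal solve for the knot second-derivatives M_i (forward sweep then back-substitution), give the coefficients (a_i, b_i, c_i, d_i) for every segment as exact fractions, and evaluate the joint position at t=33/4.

Δ: Δ0=-1, Δ1=1, Δ2=-6, Δ3=5/2, Δ4=-8
row 1: diag=10, rhs=12; c'=3/10, d'=6/5
row 2: denom=8−3·3/10=71/10; d'=(-42−3·6/5)/(71/10)=-456/71
row 3: denom=6−1·10/71=416/71; d'=(51−1·-456/71)/(416/71)=4077/416
row 4: denom=6−2·71/208=553/104; d'=(-63−2·4077/416)/(553/104)=-17181/1106
back: M4=-17181/1106
back: M3=4077/416−71/208·-17181/1106=8352/553
back: M2=-456/71−10/71·8352/553=-4728/553
back: M1=6/5−3/10·-4728/553=2082/553
M: M0=0, M1=2082/553, M2=-4728/553, M3=8352/553, M4=-17181/1106, M5=0
seg 0: a=3, c=M0/2=0, d=(M1−M0)/(6·2)=347/1106, b=Δ0−h0·(2M0+M1)/6=-1247/553
seg 1: a=1, c=M1/2=1041/553, d=(M2−M1)/(6·3)=-1135/1659, b=Δ1−h1·(2M1+M2)/6=835/553
seg 2: a=4, c=M2/2=-2364/553, d=(M3−M2)/(6·1)=2180/553, b=Δ2−h2·(2M2+M3)/6=-3134/553
seg 3: a=-2, c=M3/2=4176/553, d=(M4−M3)/(6·2)=-11295/4424, b=Δ3−h3·(2M3+M4)/6=-1322/553
seg 4: a=3, c=M4/2=-17181/2212, d=(M5−M4)/(6·1)=5727/2212, b=Δ4−h4·(2M4+M5)/6=-3121/1106
t_q=33/4 → seg 4, τ=1/4; S=3+-3121/1106·τ+-17181/2212·τ²+5727/2212·τ³=37405/20224

  seg 0: a=3 b=-1247/553 c=0 d=347/1106
  seg 1: a=1 b=835/553 c=1041/553 d=-1135/1659
  seg 2: a=4 b=-3134/553 c=-2364/553 d=2180/553
  seg 3: a=-2 b=-1322/553 c=4176/553 d=-11295/4424
  seg 4: a=3 b=-3121/1106 c=-17181/2212 d=5727/2212
S(33/4) = 37405/20224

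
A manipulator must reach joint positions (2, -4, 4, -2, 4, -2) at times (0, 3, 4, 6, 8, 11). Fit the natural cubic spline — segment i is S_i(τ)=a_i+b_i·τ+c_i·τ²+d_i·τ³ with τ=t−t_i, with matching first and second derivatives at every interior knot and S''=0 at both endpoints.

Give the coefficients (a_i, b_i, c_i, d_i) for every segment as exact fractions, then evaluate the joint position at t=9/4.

  seg 0: a=2 b=-1826/271 c=0 d=428/813
  seg 1: a=-4 b=2026/271 c=1284/271 d=-1142/271
  seg 2: a=4 b=1168/271 c=-2142/271 d=2303/1084
  seg 3: a=-2 b=-491/271 c=2625/542 d=-1321/1084
  seg 4: a=4 b=796/271 c=-669/271 d=223/813
S(9/4) = -31063/4336

Δ: Δ0=-2, Δ1=8, Δ2=-3, Δ3=3, Δ4=-2
row 1: diag=8, rhs=60; c'=1/8, d'=15/2
row 2: denom=6−1·1/8=47/8; d'=(-66−1·15/2)/(47/8)=-588/47
row 3: denom=8−2·16/47=344/47; d'=(36−2·-588/47)/(344/47)=717/86
row 4: denom=10−2·47/172=813/86; d'=(-30−2·717/86)/(813/86)=-1338/271
back: M4=-1338/271
back: M3=717/86−47/172·-1338/271=2625/271
back: M2=-588/47−16/47·2625/271=-4284/271
back: M1=15/2−1/8·-4284/271=2568/271
M: M0=0, M1=2568/271, M2=-4284/271, M3=2625/271, M4=-1338/271, M5=0
seg 0: a=2, c=M0/2=0, d=(M1−M0)/(6·3)=428/813, b=Δ0−h0·(2M0+M1)/6=-1826/271
seg 1: a=-4, c=M1/2=1284/271, d=(M2−M1)/(6·1)=-1142/271, b=Δ1−h1·(2M1+M2)/6=2026/271
seg 2: a=4, c=M2/2=-2142/271, d=(M3−M2)/(6·2)=2303/1084, b=Δ2−h2·(2M2+M3)/6=1168/271
seg 3: a=-2, c=M3/2=2625/542, d=(M4−M3)/(6·2)=-1321/1084, b=Δ3−h3·(2M3+M4)/6=-491/271
seg 4: a=4, c=M4/2=-669/271, d=(M5−M4)/(6·3)=223/813, b=Δ4−h4·(2M4+M5)/6=796/271
t_q=9/4 → seg 0, τ=9/4; S=2+-1826/271·τ+0·τ²+428/813·τ³=-31063/4336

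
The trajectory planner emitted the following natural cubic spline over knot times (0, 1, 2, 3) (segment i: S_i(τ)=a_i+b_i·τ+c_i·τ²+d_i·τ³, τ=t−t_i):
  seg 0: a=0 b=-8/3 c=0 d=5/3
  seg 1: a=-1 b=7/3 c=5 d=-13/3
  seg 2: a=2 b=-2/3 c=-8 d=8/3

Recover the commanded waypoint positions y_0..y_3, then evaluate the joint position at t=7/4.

y_0 = S_0(0) = a_0 = 0
y_1 = S_1(0) = a_1 = -1
y_2 = S_2(0) = a_2 = 2
y_3 = S_2(1) = -4
t_q=7/4 is in segment 1 (τ=3/4); S_1(τ)=111/64

y_0=0 y_1=-1 y_2=2 y_3=-4
S(7/4) = 111/64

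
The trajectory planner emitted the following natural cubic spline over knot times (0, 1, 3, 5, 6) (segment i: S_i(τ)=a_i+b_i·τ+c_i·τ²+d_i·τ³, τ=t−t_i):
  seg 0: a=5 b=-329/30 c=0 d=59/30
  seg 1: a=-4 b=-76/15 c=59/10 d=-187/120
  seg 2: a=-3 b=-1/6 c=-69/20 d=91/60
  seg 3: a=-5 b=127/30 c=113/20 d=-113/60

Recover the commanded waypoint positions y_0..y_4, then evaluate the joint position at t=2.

y_0 = S_0(0) = a_0 = 5
y_1 = S_1(0) = a_1 = -4
y_2 = S_2(0) = a_2 = -3
y_3 = S_3(0) = a_3 = -5
y_4 = S_3(1) = 3
t_q=2 is in segment 1 (τ=1); S_1(τ)=-189/40

y_0=5 y_1=-4 y_2=-3 y_3=-5 y_4=3
S(2) = -189/40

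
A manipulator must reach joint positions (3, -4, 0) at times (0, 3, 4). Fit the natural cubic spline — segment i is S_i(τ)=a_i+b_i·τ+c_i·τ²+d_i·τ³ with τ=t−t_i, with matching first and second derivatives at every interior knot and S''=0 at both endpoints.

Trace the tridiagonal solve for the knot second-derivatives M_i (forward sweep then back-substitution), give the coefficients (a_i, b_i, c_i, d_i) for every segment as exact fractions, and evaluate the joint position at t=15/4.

Δ: Δ0=-7/3, Δ1=4
row 1: diag=8, rhs=38; c'=1/8, d'=19/4
back: M1=19/4
M: M0=0, M1=19/4, M2=0
seg 0: a=3, c=M0/2=0, d=(M1−M0)/(6·3)=19/72, b=Δ0−h0·(2M0+M1)/6=-113/24
seg 1: a=-4, c=M1/2=19/8, d=(M2−M1)/(6·1)=-19/24, b=Δ1−h1·(2M1+M2)/6=29/12
t_q=15/4 → seg 1, τ=3/4; S=-4+29/12·τ+19/8·τ²+-19/24·τ³=-607/512

  seg 0: a=3 b=-113/24 c=0 d=19/72
  seg 1: a=-4 b=29/12 c=19/8 d=-19/24
S(15/4) = -607/512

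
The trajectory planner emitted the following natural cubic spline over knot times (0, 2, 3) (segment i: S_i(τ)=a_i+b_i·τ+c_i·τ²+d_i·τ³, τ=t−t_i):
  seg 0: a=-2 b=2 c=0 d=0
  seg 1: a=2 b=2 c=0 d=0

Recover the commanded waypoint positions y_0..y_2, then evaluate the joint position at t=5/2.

y_0=-2 y_1=2 y_2=4
S(5/2) = 3

y_0 = S_0(0) = a_0 = -2
y_1 = S_1(0) = a_1 = 2
y_2 = S_1(1) = 4
t_q=5/2 is in segment 1 (τ=1/2); S_1(τ)=3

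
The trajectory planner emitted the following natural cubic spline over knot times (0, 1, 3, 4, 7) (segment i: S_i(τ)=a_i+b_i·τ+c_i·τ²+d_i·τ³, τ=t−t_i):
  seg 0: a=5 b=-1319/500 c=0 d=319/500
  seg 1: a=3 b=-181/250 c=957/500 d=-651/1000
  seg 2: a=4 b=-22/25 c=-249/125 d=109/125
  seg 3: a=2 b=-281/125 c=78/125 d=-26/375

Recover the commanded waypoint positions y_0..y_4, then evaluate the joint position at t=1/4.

y_0=5 y_1=3 y_2=4 y_3=2 y_4=-1
S(1/4) = 27843/6400

y_0 = S_0(0) = a_0 = 5
y_1 = S_1(0) = a_1 = 3
y_2 = S_2(0) = a_2 = 4
y_3 = S_3(0) = a_3 = 2
y_4 = S_3(3) = -1
t_q=1/4 is in segment 0 (τ=1/4); S_0(τ)=27843/6400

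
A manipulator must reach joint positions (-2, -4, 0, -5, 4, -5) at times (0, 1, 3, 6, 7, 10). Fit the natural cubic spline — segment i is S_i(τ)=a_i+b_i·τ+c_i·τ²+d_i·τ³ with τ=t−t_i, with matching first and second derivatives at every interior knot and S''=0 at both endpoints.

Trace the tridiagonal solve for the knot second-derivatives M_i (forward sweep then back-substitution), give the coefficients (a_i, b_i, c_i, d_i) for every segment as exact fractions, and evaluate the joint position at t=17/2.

  seg 0: a=-2 b=-4735/1548 c=0 d=1639/1548
  seg 1: a=-4 b=91/774 c=1639/516 d=-865/774
  seg 2: a=0 b=-455/774 c=-607/172 d=14719/13932
  seg 3: a=-5 b=10469/1548 c=2314/387 d=-1931/516
  seg 4: a=4 b=5801/774 c=-8123/1548 d=8123/13932
S(17/2) = 7435/1376

Δ: Δ0=-2, Δ1=2, Δ2=-5/3, Δ3=9, Δ4=-3
row 1: diag=6, rhs=24; c'=1/3, d'=4
row 2: denom=10−2·1/3=28/3; d'=(-22−2·4)/(28/3)=-45/14
row 3: denom=8−3·9/28=197/28; d'=(64−3·-45/14)/(197/28)=2062/197
row 4: denom=8−1·28/197=1548/197; d'=(-72−1·2062/197)/(1548/197)=-8123/774
back: M4=-8123/774
back: M3=2062/197−28/197·-8123/774=4628/387
back: M2=-45/14−9/28·4628/387=-607/86
back: M1=4−1/3·-607/86=1639/258
M: M0=0, M1=1639/258, M2=-607/86, M3=4628/387, M4=-8123/774, M5=0
seg 0: a=-2, c=M0/2=0, d=(M1−M0)/(6·1)=1639/1548, b=Δ0−h0·(2M0+M1)/6=-4735/1548
seg 1: a=-4, c=M1/2=1639/516, d=(M2−M1)/(6·2)=-865/774, b=Δ1−h1·(2M1+M2)/6=91/774
seg 2: a=0, c=M2/2=-607/172, d=(M3−M2)/(6·3)=14719/13932, b=Δ2−h2·(2M2+M3)/6=-455/774
seg 3: a=-5, c=M3/2=2314/387, d=(M4−M3)/(6·1)=-1931/516, b=Δ3−h3·(2M3+M4)/6=10469/1548
seg 4: a=4, c=M4/2=-8123/1548, d=(M5−M4)/(6·3)=8123/13932, b=Δ4−h4·(2M4+M5)/6=5801/774
t_q=17/2 → seg 4, τ=3/2; S=4+5801/774·τ+-8123/1548·τ²+8123/13932·τ³=7435/1376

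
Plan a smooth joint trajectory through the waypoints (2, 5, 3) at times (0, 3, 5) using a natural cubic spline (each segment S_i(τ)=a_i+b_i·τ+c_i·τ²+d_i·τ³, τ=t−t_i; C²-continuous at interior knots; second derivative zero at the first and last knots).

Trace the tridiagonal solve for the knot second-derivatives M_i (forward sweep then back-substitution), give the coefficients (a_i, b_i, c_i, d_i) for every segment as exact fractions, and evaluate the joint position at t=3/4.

  seg 0: a=2 b=8/5 c=0 d=-1/15
  seg 1: a=5 b=-1/5 c=-3/5 d=1/10
S(3/4) = 203/64

Δ: Δ0=1, Δ1=-1
row 1: diag=10, rhs=-12; c'=1/5, d'=-6/5
back: M1=-6/5
M: M0=0, M1=-6/5, M2=0
seg 0: a=2, c=M0/2=0, d=(M1−M0)/(6·3)=-1/15, b=Δ0−h0·(2M0+M1)/6=8/5
seg 1: a=5, c=M1/2=-3/5, d=(M2−M1)/(6·2)=1/10, b=Δ1−h1·(2M1+M2)/6=-1/5
t_q=3/4 → seg 0, τ=3/4; S=2+8/5·τ+0·τ²+-1/15·τ³=203/64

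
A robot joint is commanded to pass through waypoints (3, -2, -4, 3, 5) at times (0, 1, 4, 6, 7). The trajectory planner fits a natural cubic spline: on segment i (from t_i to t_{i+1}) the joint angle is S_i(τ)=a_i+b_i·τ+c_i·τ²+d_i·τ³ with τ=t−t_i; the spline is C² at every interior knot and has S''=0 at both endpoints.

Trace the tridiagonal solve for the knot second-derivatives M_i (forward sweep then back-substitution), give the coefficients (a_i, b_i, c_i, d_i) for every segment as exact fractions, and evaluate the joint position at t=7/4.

  seg 0: a=3 b=-3193/591 c=0 d=238/591
  seg 1: a=-2 b=-2479/591 c=238/197 d=-19/1773
  seg 2: a=-4 b=1634/591 c=219/197 d=-1759/4728
  seg 3: a=3 b=3247/1182 c=-883/788 d=883/2364
S(7/4) = -56369/12608

Δ: Δ0=-5, Δ1=-2/3, Δ2=7/2, Δ3=2
row 1: diag=8, rhs=26; c'=3/8, d'=13/4
row 2: denom=10−3·3/8=71/8; d'=(25−3·13/4)/(71/8)=122/71
row 3: denom=6−2·16/71=394/71; d'=(-9−2·122/71)/(394/71)=-883/394
back: M3=-883/394
back: M2=122/71−16/71·-883/394=438/197
back: M1=13/4−3/8·438/197=476/197
M: M0=0, M1=476/197, M2=438/197, M3=-883/394, M4=0
seg 0: a=3, c=M0/2=0, d=(M1−M0)/(6·1)=238/591, b=Δ0−h0·(2M0+M1)/6=-3193/591
seg 1: a=-2, c=M1/2=238/197, d=(M2−M1)/(6·3)=-19/1773, b=Δ1−h1·(2M1+M2)/6=-2479/591
seg 2: a=-4, c=M2/2=219/197, d=(M3−M2)/(6·2)=-1759/4728, b=Δ2−h2·(2M2+M3)/6=1634/591
seg 3: a=3, c=M3/2=-883/788, d=(M4−M3)/(6·1)=883/2364, b=Δ3−h3·(2M3+M4)/6=3247/1182
t_q=7/4 → seg 1, τ=3/4; S=-2+-2479/591·τ+238/197·τ²+-19/1773·τ³=-56369/12608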